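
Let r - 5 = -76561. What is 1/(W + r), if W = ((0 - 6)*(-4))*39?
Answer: -1/75620 ≈ -1.3224e-5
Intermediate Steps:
r = -76556 (r = 5 - 76561 = -76556)
W = 936 (W = -6*(-4)*39 = 24*39 = 936)
1/(W + r) = 1/(936 - 76556) = 1/(-75620) = -1/75620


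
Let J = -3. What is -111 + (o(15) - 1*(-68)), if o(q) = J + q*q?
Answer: 179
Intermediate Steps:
o(q) = -3 + q**2 (o(q) = -3 + q*q = -3 + q**2)
-111 + (o(15) - 1*(-68)) = -111 + ((-3 + 15**2) - 1*(-68)) = -111 + ((-3 + 225) + 68) = -111 + (222 + 68) = -111 + 290 = 179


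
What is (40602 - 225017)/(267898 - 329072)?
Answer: 184415/61174 ≈ 3.0146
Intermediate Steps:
(40602 - 225017)/(267898 - 329072) = -184415/(-61174) = -184415*(-1/61174) = 184415/61174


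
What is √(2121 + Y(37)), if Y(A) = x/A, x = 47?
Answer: 2*√726347/37 ≈ 46.068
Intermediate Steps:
Y(A) = 47/A
√(2121 + Y(37)) = √(2121 + 47/37) = √(78524/37) = 2*√726347/37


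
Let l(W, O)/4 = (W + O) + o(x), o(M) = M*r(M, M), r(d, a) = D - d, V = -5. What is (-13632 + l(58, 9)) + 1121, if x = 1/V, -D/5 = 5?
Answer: -305579/25 ≈ -12223.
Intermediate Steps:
D = -25 (D = -5*5 = -25)
r(d, a) = -25 - d
x = -1/5 (x = 1/(-5) = -1/5 ≈ -0.20000)
o(M) = M*(-25 - M)
l(W, O) = 496/25 + 4*O + 4*W (l(W, O) = 4*((W + O) - 1*(-1/5)*(25 - 1/5)) = 4*((O + W) - 1*(-1/5)*124/5) = 4*((O + W) + 124/25) = 4*(124/25 + O + W) = 496/25 + 4*O + 4*W)
(-13632 + l(58, 9)) + 1121 = (-13632 + (496/25 + 4*9 + 4*58)) + 1121 = (-13632 + (496/25 + 36 + 232)) + 1121 = (-13632 + 7196/25) + 1121 = -333604/25 + 1121 = -305579/25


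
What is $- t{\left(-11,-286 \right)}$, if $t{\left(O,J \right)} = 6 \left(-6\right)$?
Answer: $36$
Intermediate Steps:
$t{\left(O,J \right)} = -36$
$- t{\left(-11,-286 \right)} = \left(-1\right) \left(-36\right) = 36$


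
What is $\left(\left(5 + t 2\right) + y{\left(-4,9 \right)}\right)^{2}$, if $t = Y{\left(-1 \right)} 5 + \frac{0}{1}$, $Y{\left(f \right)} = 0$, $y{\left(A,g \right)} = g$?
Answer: $196$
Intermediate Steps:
$t = 0$ ($t = 0 \cdot 5 + \frac{0}{1} = 0 + 0 \cdot 1 = 0 + 0 = 0$)
$\left(\left(5 + t 2\right) + y{\left(-4,9 \right)}\right)^{2} = \left(\left(5 + 0 \cdot 2\right) + 9\right)^{2} = \left(\left(5 + 0\right) + 9\right)^{2} = \left(5 + 9\right)^{2} = 14^{2} = 196$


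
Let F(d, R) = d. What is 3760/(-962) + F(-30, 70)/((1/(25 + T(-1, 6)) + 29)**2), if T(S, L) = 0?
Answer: -166653605/42253926 ≈ -3.9441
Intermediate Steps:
3760/(-962) + F(-30, 70)/((1/(25 + T(-1, 6)) + 29)**2) = 3760/(-962) - 30/(1/(25 + 0) + 29)**2 = 3760*(-1/962) - 30/(1/25 + 29)**2 = -1880/481 - 30/(1/25 + 29)**2 = -1880/481 - 30/((726/25)**2) = -1880/481 - 30/527076/625 = -1880/481 - 30*625/527076 = -1880/481 - 3125/87846 = -166653605/42253926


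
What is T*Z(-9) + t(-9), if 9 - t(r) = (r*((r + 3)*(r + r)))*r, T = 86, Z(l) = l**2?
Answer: -1773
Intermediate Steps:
t(r) = 9 - 2*r**3*(3 + r) (t(r) = 9 - r*((r + 3)*(r + r))*r = 9 - r*((3 + r)*(2*r))*r = 9 - r*(2*r*(3 + r))*r = 9 - 2*r**2*(3 + r)*r = 9 - 2*r**3*(3 + r))
T*Z(-9) + t(-9) = 86*(-9)**2 + (9 - 6*(-9)**3 - 2*(-9)**4) = 86*81 + (9 - 6*(-729) - 2*6561) = 6966 + (9 + 4374 - 13122) = 6966 - 8739 = -1773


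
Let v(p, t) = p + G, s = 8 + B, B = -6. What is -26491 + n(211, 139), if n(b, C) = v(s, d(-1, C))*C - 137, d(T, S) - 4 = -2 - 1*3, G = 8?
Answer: -25238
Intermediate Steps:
s = 2 (s = 8 - 6 = 2)
d(T, S) = -1 (d(T, S) = 4 + (-2 - 1*3) = 4 + (-2 - 3) = 4 - 5 = -1)
v(p, t) = 8 + p (v(p, t) = p + 8 = 8 + p)
n(b, C) = -137 + 10*C (n(b, C) = (8 + 2)*C - 137 = 10*C - 137 = -137 + 10*C)
-26491 + n(211, 139) = -26491 + (-137 + 10*139) = -26491 + (-137 + 1390) = -26491 + 1253 = -25238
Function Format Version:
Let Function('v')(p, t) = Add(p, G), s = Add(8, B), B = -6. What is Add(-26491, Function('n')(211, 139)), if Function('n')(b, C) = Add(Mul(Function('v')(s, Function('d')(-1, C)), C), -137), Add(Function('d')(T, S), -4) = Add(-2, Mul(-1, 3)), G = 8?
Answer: -25238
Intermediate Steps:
s = 2 (s = Add(8, -6) = 2)
Function('d')(T, S) = -1 (Function('d')(T, S) = Add(4, Add(-2, Mul(-1, 3))) = Add(4, Add(-2, -3)) = Add(4, -5) = -1)
Function('v')(p, t) = Add(8, p) (Function('v')(p, t) = Add(p, 8) = Add(8, p))
Function('n')(b, C) = Add(-137, Mul(10, C)) (Function('n')(b, C) = Add(Mul(Add(8, 2), C), -137) = Add(Mul(10, C), -137) = Add(-137, Mul(10, C)))
Add(-26491, Function('n')(211, 139)) = Add(-26491, Add(-137, Mul(10, 139))) = Add(-26491, Add(-137, 1390)) = Add(-26491, 1253) = -25238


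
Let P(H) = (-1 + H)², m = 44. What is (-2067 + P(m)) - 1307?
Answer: -1525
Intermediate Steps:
(-2067 + P(m)) - 1307 = (-2067 + (-1 + 44)²) - 1307 = (-2067 + 43²) - 1307 = (-2067 + 1849) - 1307 = -218 - 1307 = -1525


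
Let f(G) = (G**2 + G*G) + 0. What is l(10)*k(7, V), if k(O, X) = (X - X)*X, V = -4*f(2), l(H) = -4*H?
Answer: 0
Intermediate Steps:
f(G) = 2*G**2 (f(G) = (G**2 + G**2) + 0 = 2*G**2 + 0 = 2*G**2)
V = -32 (V = -8*2**2 = -8*4 = -4*8 = -32)
k(O, X) = 0 (k(O, X) = 0*X = 0)
l(10)*k(7, V) = -4*10*0 = -40*0 = 0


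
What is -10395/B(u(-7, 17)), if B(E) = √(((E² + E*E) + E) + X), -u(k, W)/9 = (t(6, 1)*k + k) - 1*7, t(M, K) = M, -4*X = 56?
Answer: -1485*√10378/10378 ≈ -14.577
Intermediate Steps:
X = -14 (X = -¼*56 = -14)
u(k, W) = 63 - 63*k (u(k, W) = -9*((6*k + k) - 1*7) = -9*(7*k - 7) = -9*(-7 + 7*k) = 63 - 63*k)
B(E) = √(-14 + E + 2*E²) (B(E) = √(((E² + E*E) + E) - 14) = √(((E² + E²) + E) - 14) = √((2*E² + E) - 14) = √((E + 2*E²) - 14) = √(-14 + E + 2*E²))
-10395/B(u(-7, 17)) = -10395/√(-14 + (63 - 63*(-7)) + 2*(63 - 63*(-7))²) = -10395/√(-14 + (63 + 441) + 2*(63 + 441)²) = -10395/√(-14 + 504 + 2*504²) = -10395/√(-14 + 504 + 2*254016) = -10395/√(-14 + 504 + 508032) = -10395*√10378/72646 = -1485*√10378/10378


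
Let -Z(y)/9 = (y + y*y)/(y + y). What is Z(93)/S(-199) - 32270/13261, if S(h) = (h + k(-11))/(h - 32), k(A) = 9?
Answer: -1301903393/2519590 ≈ -516.71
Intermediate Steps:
Z(y) = -9*(y + y²)/(2*y) (Z(y) = -9*(y + y*y)/(y + y) = -9*(y + y²)/(2*y))
S(h) = (9 + h)/(-32 + h) (S(h) = (h + 9)/(h - 32) = (9 + h)/(-32 + h))
Z(93)/S(-199) - 32270/13261 = (-9/2 - 9/2*93)/(((9 - 199)/(-32 - 199))) - 32270/13261 = (-9/2 - 837/2)/((-190/(-231))) - 32270*1/13261 = -423/((-1/231*(-190))) - 32270/13261 = -423/190/231 - 32270/13261 = -423*231/190 - 32270/13261 = -97713/190 - 32270/13261 = -1301903393/2519590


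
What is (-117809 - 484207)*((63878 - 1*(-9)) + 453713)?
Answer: -311603481600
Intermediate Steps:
(-117809 - 484207)*((63878 - 1*(-9)) + 453713) = -602016*((63878 + 9) + 453713) = -602016*(63887 + 453713) = -602016*517600 = -311603481600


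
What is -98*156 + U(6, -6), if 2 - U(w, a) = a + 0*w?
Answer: -15280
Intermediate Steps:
U(w, a) = 2 - a (U(w, a) = 2 - (a + 0*w) = 2 - (a + 0) = 2 - a)
-98*156 + U(6, -6) = -98*156 + (2 - 1*(-6)) = -15288 + (2 + 6) = -15288 + 8 = -15280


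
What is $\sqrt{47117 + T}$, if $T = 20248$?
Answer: $3 \sqrt{7485} \approx 259.55$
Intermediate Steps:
$\sqrt{47117 + T} = \sqrt{47117 + 20248} = \sqrt{67365} = 3 \sqrt{7485}$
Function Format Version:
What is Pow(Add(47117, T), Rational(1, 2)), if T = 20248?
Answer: Mul(3, Pow(7485, Rational(1, 2))) ≈ 259.55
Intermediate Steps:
Pow(Add(47117, T), Rational(1, 2)) = Pow(Add(47117, 20248), Rational(1, 2)) = Pow(67365, Rational(1, 2)) = Mul(3, Pow(7485, Rational(1, 2)))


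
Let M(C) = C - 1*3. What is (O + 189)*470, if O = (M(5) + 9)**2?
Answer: 145700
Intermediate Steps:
M(C) = -3 + C (M(C) = C - 3 = -3 + C)
O = 121 (O = ((-3 + 5) + 9)**2 = (2 + 9)**2 = 11**2 = 121)
(O + 189)*470 = (121 + 189)*470 = 310*470 = 145700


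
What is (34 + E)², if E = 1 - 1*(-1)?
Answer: 1296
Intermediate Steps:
E = 2 (E = 1 + 1 = 2)
(34 + E)² = (34 + 2)² = 36² = 1296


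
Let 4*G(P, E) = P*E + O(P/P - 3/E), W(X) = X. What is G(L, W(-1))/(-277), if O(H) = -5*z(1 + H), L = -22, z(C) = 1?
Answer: -17/1108 ≈ -0.015343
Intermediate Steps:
O(H) = -5 (O(H) = -5*1 = -5)
G(P, E) = -5/4 + E*P/4 (G(P, E) = (P*E - 5)/4 = (E*P - 5)/4 = (-5 + E*P)/4 = -5/4 + E*P/4)
G(L, W(-1))/(-277) = (-5/4 + (¼)*(-1)*(-22))/(-277) = (-5/4 + 11/2)*(-1/277) = (17/4)*(-1/277) = -17/1108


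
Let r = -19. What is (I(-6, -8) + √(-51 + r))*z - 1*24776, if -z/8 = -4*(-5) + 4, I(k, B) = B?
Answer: -23240 - 192*I*√70 ≈ -23240.0 - 1606.4*I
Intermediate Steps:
z = -192 (z = -8*(-4*(-5) + 4) = -8*(20 + 4) = -8*24 = -192)
(I(-6, -8) + √(-51 + r))*z - 1*24776 = (-8 + √(-51 - 19))*(-192) - 1*24776 = (-8 + √(-70))*(-192) - 24776 = (-8 + I*√70)*(-192) - 24776 = (1536 - 192*I*√70) - 24776 = -23240 - 192*I*√70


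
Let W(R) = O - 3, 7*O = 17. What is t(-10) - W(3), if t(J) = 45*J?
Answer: -3146/7 ≈ -449.43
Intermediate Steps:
O = 17/7 (O = (1/7)*17 = 17/7 ≈ 2.4286)
W(R) = -4/7 (W(R) = 17/7 - 3 = -4/7)
t(-10) - W(3) = 45*(-10) - 1*(-4/7) = -450 + 4/7 = -3146/7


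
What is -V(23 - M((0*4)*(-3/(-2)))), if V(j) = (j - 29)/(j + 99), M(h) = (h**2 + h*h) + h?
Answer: 3/61 ≈ 0.049180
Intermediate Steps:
M(h) = h + 2*h**2 (M(h) = (h**2 + h**2) + h = 2*h**2 + h = h + 2*h**2)
V(j) = (-29 + j)/(99 + j)
-V(23 - M((0*4)*(-3/(-2)))) = -(-29 + (23 - (0*4)*(-3/(-2))*(1 + 2*((0*4)*(-3/(-2))))))/(99 + (23 - (0*4)*(-3/(-2))*(1 + 2*((0*4)*(-3/(-2)))))) = -(-29 + (23 - 0*(-3*(-1/2))*(1 + 2*(0*(-3*(-1/2))))))/(99 + (23 - 0*(-3*(-1/2))*(1 + 2*(0*(-3*(-1/2)))))) = -(-29 + (23 - 0*(3/2)*(1 + 2*(0*(3/2)))))/(99 + (23 - 0*(3/2)*(1 + 2*(0*(3/2))))) = -(-29 + (23 - 0*(1 + 2*0)))/(99 + (23 - 0*(1 + 2*0))) = -(-29 + (23 - 0*(1 + 0)))/(99 + (23 - 0*(1 + 0))) = -(-29 + (23 - 0))/(99 + (23 - 0)) = -(-29 + (23 - 1*0))/(99 + (23 - 1*0)) = -(-29 + (23 + 0))/(99 + (23 + 0)) = -(-29 + 23)/(99 + 23) = -(-6)/122 = -1*(-3/61) = 3/61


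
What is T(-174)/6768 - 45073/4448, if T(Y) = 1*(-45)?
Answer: -2119821/209056 ≈ -10.140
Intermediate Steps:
T(Y) = -45
T(-174)/6768 - 45073/4448 = -45/6768 - 45073/4448 = -45*1/6768 - 45073*1/4448 = -5/752 - 45073/4448 = -2119821/209056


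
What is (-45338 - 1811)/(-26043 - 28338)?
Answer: 47149/54381 ≈ 0.86701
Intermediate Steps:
(-45338 - 1811)/(-26043 - 28338) = -47149/(-54381) = -47149*(-1/54381) = 47149/54381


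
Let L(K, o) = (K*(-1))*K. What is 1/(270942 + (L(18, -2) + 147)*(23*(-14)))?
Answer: 1/327936 ≈ 3.0494e-6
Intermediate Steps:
L(K, o) = -K² (L(K, o) = (-K)*K = -K²)
1/(270942 + (L(18, -2) + 147)*(23*(-14))) = 1/(270942 + (-1*18² + 147)*(23*(-14))) = 1/(270942 + (-1*324 + 147)*(-322)) = 1/(270942 + (-324 + 147)*(-322)) = 1/(270942 - 177*(-322)) = 1/(270942 + 56994) = 1/327936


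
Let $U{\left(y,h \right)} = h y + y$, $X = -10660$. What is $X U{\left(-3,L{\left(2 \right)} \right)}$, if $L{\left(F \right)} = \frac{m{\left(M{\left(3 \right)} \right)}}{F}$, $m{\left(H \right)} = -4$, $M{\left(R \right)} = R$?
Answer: $-31980$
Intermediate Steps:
$L{\left(F \right)} = - \frac{4}{F}$
$U{\left(y,h \right)} = y + h y$
$X U{\left(-3,L{\left(2 \right)} \right)} = - 10660 \left(- 3 \left(1 - \frac{4}{2}\right)\right) = - 10660 \left(- 3 \left(1 - 2\right)\right) = - 10660 \left(\left(-3\right) \left(-1\right)\right) = \left(-10660\right) 3 = -31980$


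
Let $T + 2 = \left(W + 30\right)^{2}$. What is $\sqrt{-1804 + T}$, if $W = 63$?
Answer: $\sqrt{6843} \approx 82.722$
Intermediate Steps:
$T = 8647$ ($T = -2 + \left(63 + 30\right)^{2} = -2 + 93^{2} = -2 + 8649 = 8647$)
$\sqrt{-1804 + T} = \sqrt{-1804 + 8647} = \sqrt{6843}$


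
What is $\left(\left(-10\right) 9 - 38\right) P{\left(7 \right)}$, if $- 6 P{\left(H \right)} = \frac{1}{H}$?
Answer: $\frac{64}{21} \approx 3.0476$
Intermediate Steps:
$P{\left(H \right)} = - \frac{1}{6 H}$
$\left(\left(-10\right) 9 - 38\right) P{\left(7 \right)} = \left(\left(-10\right) 9 - 38\right) \left(- \frac{1}{6 \cdot 7}\right) = \left(-90 - 38\right) \left(\left(- \frac{1}{6}\right) \frac{1}{7}\right) = \left(-128\right) \left(- \frac{1}{42}\right) = \frac{64}{21}$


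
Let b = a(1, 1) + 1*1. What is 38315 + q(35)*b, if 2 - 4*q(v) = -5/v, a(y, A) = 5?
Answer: 536455/14 ≈ 38318.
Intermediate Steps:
q(v) = ½ + 5/(4*v) (q(v) = ½ - (-5)/(4*v) = ½ + 5/(4*v))
b = 6 (b = 5 + 1*1 = 5 + 1 = 6)
38315 + q(35)*b = 38315 + ((¼)*(5 + 2*35)/35)*6 = 38315 + ((¼)*(1/35)*(5 + 70))*6 = 38315 + ((¼)*(1/35)*75)*6 = 38315 + (15/28)*6 = 38315 + 45/14 = 536455/14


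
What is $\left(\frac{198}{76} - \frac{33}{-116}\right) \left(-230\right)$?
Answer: $- \frac{732435}{1102} \approx -664.64$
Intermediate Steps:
$\left(\frac{198}{76} - \frac{33}{-116}\right) \left(-230\right) = \left(198 \cdot \frac{1}{76} - - \frac{33}{116}\right) \left(-230\right) = \left(\frac{99}{38} + \frac{33}{116}\right) \left(-230\right) = \frac{6369}{2204} \left(-230\right) = - \frac{732435}{1102}$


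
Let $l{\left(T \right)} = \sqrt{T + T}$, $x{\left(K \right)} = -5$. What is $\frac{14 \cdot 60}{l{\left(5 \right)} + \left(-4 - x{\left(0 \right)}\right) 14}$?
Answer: $\frac{1960}{31} - \frac{140 \sqrt{10}}{31} \approx 48.945$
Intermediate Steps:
$l{\left(T \right)} = \sqrt{2} \sqrt{T}$ ($l{\left(T \right)} = \sqrt{2 T} = \sqrt{2} \sqrt{T}$)
$\frac{14 \cdot 60}{l{\left(5 \right)} + \left(-4 - x{\left(0 \right)}\right) 14} = \frac{14 \cdot 60}{\sqrt{2} \sqrt{5} + \left(-4 - -5\right) 14} = \frac{840}{\sqrt{10} + \left(-4 + 5\right) 14} = \frac{840}{\sqrt{10} + 1 \cdot 14} = \frac{840}{\sqrt{10} + 14} = \frac{840}{14 + \sqrt{10}}$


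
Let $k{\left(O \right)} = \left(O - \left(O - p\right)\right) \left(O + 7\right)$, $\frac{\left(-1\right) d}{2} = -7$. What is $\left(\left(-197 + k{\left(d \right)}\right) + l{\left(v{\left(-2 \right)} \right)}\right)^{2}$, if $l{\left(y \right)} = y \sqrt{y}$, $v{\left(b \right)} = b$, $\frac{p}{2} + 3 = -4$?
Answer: $241073 + 1964 i \sqrt{2} \approx 2.4107 \cdot 10^{5} + 2777.5 i$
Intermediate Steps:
$p = -14$ ($p = -6 + 2 \left(-4\right) = -6 - 8 = -14$)
$d = 14$ ($d = \left(-2\right) \left(-7\right) = 14$)
$k{\left(O \right)} = -98 - 14 O$ ($k{\left(O \right)} = \left(O - \left(14 + O\right)\right) \left(O + 7\right) = - 14 \left(7 + O\right) = -98 - 14 O$)
$l{\left(y \right)} = y^{\frac{3}{2}}$
$\left(\left(-197 + k{\left(d \right)}\right) + l{\left(v{\left(-2 \right)} \right)}\right)^{2} = \left(\left(-197 - 294\right) + \left(-2\right)^{\frac{3}{2}}\right)^{2} = \left(\left(-197 - 294\right) - 2 i \sqrt{2}\right)^{2} = \left(-491 - 2 i \sqrt{2}\right)^{2}$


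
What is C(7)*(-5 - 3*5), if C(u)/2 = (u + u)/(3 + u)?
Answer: -56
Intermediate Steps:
C(u) = 4*u/(3 + u) (C(u) = 2*((u + u)/(3 + u)) = 2*((2*u)/(3 + u)) = 2*(2*u/(3 + u)) = 4*u/(3 + u))
C(7)*(-5 - 3*5) = (4*7/(3 + 7))*(-5 - 3*5) = (4*7/10)*(-5 - 15) = (4*7*(⅒))*(-20) = (14/5)*(-20) = -56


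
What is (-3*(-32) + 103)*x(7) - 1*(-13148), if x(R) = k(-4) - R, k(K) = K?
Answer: 10959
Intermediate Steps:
x(R) = -4 - R
(-3*(-32) + 103)*x(7) - 1*(-13148) = (-3*(-32) + 103)*(-4 - 1*7) - 1*(-13148) = (96 + 103)*(-4 - 7) + 13148 = 199*(-11) + 13148 = -2189 + 13148 = 10959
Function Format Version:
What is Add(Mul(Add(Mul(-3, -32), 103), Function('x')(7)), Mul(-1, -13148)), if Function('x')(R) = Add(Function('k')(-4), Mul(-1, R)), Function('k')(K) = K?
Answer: 10959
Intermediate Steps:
Function('x')(R) = Add(-4, Mul(-1, R))
Add(Mul(Add(Mul(-3, -32), 103), Function('x')(7)), Mul(-1, -13148)) = Add(Mul(Add(Mul(-3, -32), 103), Add(-4, Mul(-1, 7))), Mul(-1, -13148)) = Add(Mul(Add(96, 103), Add(-4, -7)), 13148) = Add(Mul(199, -11), 13148) = Add(-2189, 13148) = 10959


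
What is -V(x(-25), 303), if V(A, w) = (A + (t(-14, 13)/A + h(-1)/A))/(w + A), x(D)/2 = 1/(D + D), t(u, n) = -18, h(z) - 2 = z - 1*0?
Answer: -5312/3787 ≈ -1.4027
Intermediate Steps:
h(z) = 2 + z (h(z) = 2 + (z - 1*0) = 2 + (z + 0) = 2 + z)
x(D) = 1/D (x(D) = 2/(D + D) = 2/((2*D)) = 2*(1/(2*D)) = 1/D)
V(A, w) = (A - 17/A)/(A + w) (V(A, w) = (A + (-18/A + (2 - 1)/A))/(w + A) = (A + (-18/A + 1/A))/(A + w) = (A - 17/A)/(A + w))
-V(x(-25), 303) = -(-17 + (1/(-25))²)/((1/(-25))*(1/(-25) + 303)) = -(-17 + (-1/25)²)/((-1/25)*(-1/25 + 303)) = -(-25)*(-17 + 1/625)/7574/25 = -(-25)*25*(-10624)/(7574*625) = -1*5312/3787 = -5312/3787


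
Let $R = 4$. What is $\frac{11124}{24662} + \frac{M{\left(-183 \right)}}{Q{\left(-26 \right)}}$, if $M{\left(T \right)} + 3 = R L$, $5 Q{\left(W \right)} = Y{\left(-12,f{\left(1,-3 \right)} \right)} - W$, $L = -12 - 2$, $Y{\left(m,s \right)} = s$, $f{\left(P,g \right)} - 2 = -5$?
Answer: $- \frac{3509719}{283613} \approx -12.375$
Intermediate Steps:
$f{\left(P,g \right)} = -3$ ($f{\left(P,g \right)} = 2 - 5 = -3$)
$L = -14$ ($L = -12 - 2 = -14$)
$Q{\left(W \right)} = - \frac{3}{5} - \frac{W}{5}$ ($Q{\left(W \right)} = \frac{-3 - W}{5} = - \frac{3}{5} - \frac{W}{5}$)
$M{\left(T \right)} = -59$ ($M{\left(T \right)} = -3 + 4 \left(-14\right) = -3 - 56 = -59$)
$\frac{11124}{24662} + \frac{M{\left(-183 \right)}}{Q{\left(-26 \right)}} = \frac{11124}{24662} - \frac{59}{- \frac{3}{5} - - \frac{26}{5}} = 11124 \cdot \frac{1}{24662} - \frac{59}{- \frac{3}{5} + \frac{26}{5}} = \frac{5562}{12331} - \frac{59}{\frac{23}{5}} = \frac{5562}{12331} - \frac{295}{23} = - \frac{3509719}{283613}$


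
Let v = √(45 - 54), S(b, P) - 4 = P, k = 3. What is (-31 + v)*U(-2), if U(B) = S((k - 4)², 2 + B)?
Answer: -124 + 12*I ≈ -124.0 + 12.0*I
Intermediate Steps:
S(b, P) = 4 + P
v = 3*I (v = √(-9) = 3*I ≈ 3.0*I)
U(B) = 6 + B (U(B) = 4 + (2 + B) = 6 + B)
(-31 + v)*U(-2) = (-31 + 3*I)*(6 - 2) = (-31 + 3*I)*4 = -124 + 12*I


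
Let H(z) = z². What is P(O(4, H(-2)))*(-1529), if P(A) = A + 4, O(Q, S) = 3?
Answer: -10703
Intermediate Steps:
P(A) = 4 + A
P(O(4, H(-2)))*(-1529) = (4 + 3)*(-1529) = 7*(-1529) = -10703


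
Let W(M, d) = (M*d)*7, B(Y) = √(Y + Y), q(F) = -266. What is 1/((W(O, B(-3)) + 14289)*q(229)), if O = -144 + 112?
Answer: -4763/18130256494 - 16*I*√6/3885054963 ≈ -2.6271e-7 - 1.0088e-8*I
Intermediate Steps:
O = -32
B(Y) = √2*√Y (B(Y) = √(2*Y) = √2*√Y)
W(M, d) = 7*M*d
1/((W(O, B(-3)) + 14289)*q(229)) = 1/((7*(-32)*(√2*√(-3)) + 14289)*(-266)) = -1/266/(7*(-32)*(√2*(I*√3)) + 14289) = -1/266/(7*(-32)*(I*√6) + 14289) = -1/266/(-224*I*√6 + 14289) = -1/266/(14289 - 224*I*√6) = -1/(266*(14289 - 224*I*√6))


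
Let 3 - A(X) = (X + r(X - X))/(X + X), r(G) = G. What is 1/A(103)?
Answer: 2/5 ≈ 0.40000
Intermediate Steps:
A(X) = 5/2 (A(X) = 3 - (X + (X - X))/(X + X) = 3 - (X + 0)/(2*X) = 3 - X*1/(2*X) = 3 - 1*1/2 = 3 - 1/2 = 5/2)
1/A(103) = 1/(5/2) = 2/5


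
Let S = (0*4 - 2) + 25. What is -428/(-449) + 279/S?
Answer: 135115/10327 ≈ 13.084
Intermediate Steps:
S = 23 (S = (0 - 2) + 25 = -2 + 25 = 23)
-428/(-449) + 279/S = -428/(-449) + 279/23 = -428*(-1/449) + 279*(1/23) = 428/449 + 279/23 = 135115/10327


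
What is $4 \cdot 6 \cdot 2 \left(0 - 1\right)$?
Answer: $-48$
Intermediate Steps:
$4 \cdot 6 \cdot 2 \left(0 - 1\right) = 24 \cdot 2 \left(-1\right) = 24 \left(-2\right) = -48$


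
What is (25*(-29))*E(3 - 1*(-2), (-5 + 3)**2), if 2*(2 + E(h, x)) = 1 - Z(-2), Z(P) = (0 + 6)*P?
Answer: -6525/2 ≈ -3262.5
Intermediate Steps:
Z(P) = 6*P
E(h, x) = 9/2 (E(h, x) = -2 + (1 - 6*(-2))/2 = -2 + (1 - 1*(-12))/2 = -2 + (1 + 12)/2 = -2 + (1/2)*13 = -2 + 13/2 = 9/2)
(25*(-29))*E(3 - 1*(-2), (-5 + 3)**2) = (25*(-29))*(9/2) = -725*9/2 = -6525/2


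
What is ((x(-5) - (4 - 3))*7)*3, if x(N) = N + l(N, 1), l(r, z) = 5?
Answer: -21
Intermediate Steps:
x(N) = 5 + N (x(N) = N + 5 = 5 + N)
((x(-5) - (4 - 3))*7)*3 = (((5 - 5) - (4 - 3))*7)*3 = ((0 - 1*1)*7)*3 = ((0 - 1)*7)*3 = -1*7*3 = -7*3 = -21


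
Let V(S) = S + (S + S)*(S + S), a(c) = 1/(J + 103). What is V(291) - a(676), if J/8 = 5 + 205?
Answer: 604463744/1783 ≈ 3.3902e+5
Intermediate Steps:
J = 1680 (J = 8*(5 + 205) = 8*210 = 1680)
a(c) = 1/1783 (a(c) = 1/(1680 + 103) = 1/1783)
V(S) = S + 4*S² (V(S) = S + (2*S)*(2*S) = S + 4*S²)
V(291) - a(676) = 291*(1 + 4*291) - 1*1/1783 = 291*(1 + 1164) - 1/1783 = 291*1165 - 1/1783 = 339015 - 1/1783 = 604463744/1783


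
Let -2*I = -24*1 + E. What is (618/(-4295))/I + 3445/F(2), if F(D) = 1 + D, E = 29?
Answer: 73985083/64425 ≈ 1148.4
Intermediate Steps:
I = -5/2 (I = -(-24*1 + 29)/2 = -(-24 + 29)/2 = -½*5 = -5/2 ≈ -2.5000)
(618/(-4295))/I + 3445/F(2) = (618/(-4295))/(-5/2) + 3445/(1 + 2) = (618*(-1/4295))*(-⅖) + 3445/3 = -618/4295*(-⅖) + 3445*(⅓) = 1236/21475 + 3445/3 = 73985083/64425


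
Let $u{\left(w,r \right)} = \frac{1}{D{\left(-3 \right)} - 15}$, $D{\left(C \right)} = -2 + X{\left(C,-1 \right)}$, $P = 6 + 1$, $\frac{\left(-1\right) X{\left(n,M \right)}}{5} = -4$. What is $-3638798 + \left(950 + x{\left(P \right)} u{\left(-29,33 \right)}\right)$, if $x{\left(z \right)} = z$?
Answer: $- \frac{10913537}{3} \approx -3.6378 \cdot 10^{6}$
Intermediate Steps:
$X{\left(n,M \right)} = 20$ ($X{\left(n,M \right)} = \left(-5\right) \left(-4\right) = 20$)
$P = 7$
$D{\left(C \right)} = 18$ ($D{\left(C \right)} = -2 + 20 = 18$)
$u{\left(w,r \right)} = \frac{1}{3}$ ($u{\left(w,r \right)} = \frac{1}{18 - 15} = \frac{1}{3}$)
$-3638798 + \left(950 + x{\left(P \right)} u{\left(-29,33 \right)}\right) = -3638798 + \left(950 + 7 \cdot \frac{1}{3}\right) = -3638798 + \left(950 + \frac{7}{3}\right) = -3638798 + \frac{2857}{3} = - \frac{10913537}{3}$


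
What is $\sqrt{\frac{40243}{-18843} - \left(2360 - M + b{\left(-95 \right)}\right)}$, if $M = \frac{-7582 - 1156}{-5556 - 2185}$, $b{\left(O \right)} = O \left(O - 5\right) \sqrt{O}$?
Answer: $\frac{\sqrt{-50233274445407215767 - 202123977745886905500 i \sqrt{95}}}{145863663} \approx 212.44 - 217.93 i$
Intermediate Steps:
$b{\left(O \right)} = O^{\frac{3}{2}} \left(-5 + O\right)$ ($b{\left(O \right)} = O \left(-5 + O\right) \sqrt{O} = O^{\frac{3}{2}} \left(-5 + O\right)$)
$M = \frac{8738}{7741}$ ($M = - \frac{8738}{-7741} = \left(-8738\right) \left(- \frac{1}{7741}\right) = \frac{8738}{7741} \approx 1.1288$)
$\sqrt{\frac{40243}{-18843} - \left(2360 - M + b{\left(-95 \right)}\right)} = \sqrt{\frac{40243}{-18843} - \left(\frac{18260022}{7741} + \left(-95\right)^{\frac{3}{2}} \left(-5 - 95\right)\right)} = \sqrt{40243 \left(- \frac{1}{18843}\right) - \left(\frac{18260022}{7741} + - 95 i \sqrt{95} \left(-100\right)\right)} = \sqrt{- \frac{40243}{18843} - \left(\frac{18260022}{7741} + 9500 i \sqrt{95}\right)} = \sqrt{- \frac{344385115609}{145863663} - 9500 i \sqrt{95}}$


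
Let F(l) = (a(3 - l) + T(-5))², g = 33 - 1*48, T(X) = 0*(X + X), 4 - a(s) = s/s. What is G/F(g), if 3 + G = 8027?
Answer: 8024/9 ≈ 891.56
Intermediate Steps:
G = 8024 (G = -3 + 8027 = 8024)
a(s) = 3 (a(s) = 4 - s/s = 4 - 1*1 = 4 - 1 = 3)
T(X) = 0 (T(X) = 0*(2*X) = 0)
g = -15 (g = 33 - 48 = -15)
F(l) = 9 (F(l) = (3 + 0)² = 3² = 9)
G/F(g) = 8024/9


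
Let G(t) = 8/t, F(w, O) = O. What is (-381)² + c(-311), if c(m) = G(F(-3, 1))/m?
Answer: 45145063/311 ≈ 1.4516e+5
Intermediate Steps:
c(m) = 8/m (c(m) = (8/1)/m = (8*1)/m = 8/m)
(-381)² + c(-311) = (-381)² + 8/(-311) = 145161 + 8*(-1/311) = 145161 - 8/311 = 45145063/311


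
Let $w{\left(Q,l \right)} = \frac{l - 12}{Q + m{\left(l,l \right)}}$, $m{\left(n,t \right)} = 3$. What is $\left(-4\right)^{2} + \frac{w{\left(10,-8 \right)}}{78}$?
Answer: $\frac{8102}{507} \approx 15.98$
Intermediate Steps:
$w{\left(Q,l \right)} = \frac{-12 + l}{3 + Q}$ ($w{\left(Q,l \right)} = \frac{l - 12}{Q + 3} = \frac{-12 + l}{3 + Q}$)
$\left(-4\right)^{2} + \frac{w{\left(10,-8 \right)}}{78} = \left(-4\right)^{2} + \frac{\frac{1}{3 + 10} \left(-12 - 8\right)}{78} = 16 + \frac{\frac{1}{13} \left(-20\right)}{78} = 16 + \frac{1}{78} \left(- \frac{20}{13}\right) = 16 - \frac{10}{507} = \frac{8102}{507}$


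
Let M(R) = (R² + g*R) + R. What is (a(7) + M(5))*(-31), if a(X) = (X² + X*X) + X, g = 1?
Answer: -4340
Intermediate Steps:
M(R) = R² + 2*R (M(R) = (R² + 1*R) + R = (R² + R) + R = (R + R²) + R = R² + 2*R)
a(X) = X + 2*X² (a(X) = (X² + X²) + X = 2*X² + X = X + 2*X²)
(a(7) + M(5))*(-31) = (7*(1 + 2*7) + 5*(2 + 5))*(-31) = (7*(1 + 14) + 5*7)*(-31) = (7*15 + 35)*(-31) = (105 + 35)*(-31) = 140*(-31) = -4340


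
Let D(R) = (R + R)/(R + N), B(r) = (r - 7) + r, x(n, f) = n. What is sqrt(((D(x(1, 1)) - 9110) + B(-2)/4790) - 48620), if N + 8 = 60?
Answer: I*sqrt(3720694882368610)/253870 ≈ 240.27*I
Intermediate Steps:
N = 52 (N = -8 + 60 = 52)
B(r) = -7 + 2*r (B(r) = (-7 + r) + r = -7 + 2*r)
D(R) = 2*R/(52 + R) (D(R) = (R + R)/(R + 52) = (2*R)/(52 + R) = 2*R/(52 + R))
sqrt(((D(x(1, 1)) - 9110) + B(-2)/4790) - 48620) = sqrt(((2*1/(52 + 1) - 9110) + (-7 + 2*(-2))/4790) - 48620) = sqrt(((2*1/53 - 9110) + (-7 - 4)*(1/4790)) - 48620) = sqrt(((2*1*(1/53) - 9110) - 11*1/4790) - 48620) = sqrt(((2/53 - 9110) - 11/4790) - 48620) = sqrt((-482828/53 - 11/4790) - 48620) = sqrt(-2312746703/253870 - 48620) = sqrt(-14655906103/253870) = I*sqrt(3720694882368610)/253870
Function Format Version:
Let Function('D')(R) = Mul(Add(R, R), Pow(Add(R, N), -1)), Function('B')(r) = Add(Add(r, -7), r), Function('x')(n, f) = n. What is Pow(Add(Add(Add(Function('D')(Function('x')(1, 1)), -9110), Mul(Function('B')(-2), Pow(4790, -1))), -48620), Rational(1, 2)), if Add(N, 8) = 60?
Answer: Mul(Rational(1, 253870), I, Pow(3720694882368610, Rational(1, 2))) ≈ Mul(240.27, I)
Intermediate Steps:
N = 52 (N = Add(-8, 60) = 52)
Function('B')(r) = Add(-7, Mul(2, r)) (Function('B')(r) = Add(Add(-7, r), r) = Add(-7, Mul(2, r)))
Function('D')(R) = Mul(2, R, Pow(Add(52, R), -1)) (Function('D')(R) = Mul(Add(R, R), Pow(Add(R, 52), -1)) = Mul(Mul(2, R), Pow(Add(52, R), -1)) = Mul(2, R, Pow(Add(52, R), -1)))
Pow(Add(Add(Add(Function('D')(Function('x')(1, 1)), -9110), Mul(Function('B')(-2), Pow(4790, -1))), -48620), Rational(1, 2)) = Pow(Add(Add(Add(Mul(2, 1, Pow(Add(52, 1), -1)), -9110), Mul(Add(-7, Mul(2, -2)), Pow(4790, -1))), -48620), Rational(1, 2)) = Pow(Add(Add(Add(Mul(2, 1, Pow(53, -1)), -9110), Mul(Add(-7, -4), Rational(1, 4790))), -48620), Rational(1, 2)) = Pow(Add(Add(Add(Mul(2, 1, Rational(1, 53)), -9110), Mul(-11, Rational(1, 4790))), -48620), Rational(1, 2)) = Pow(Add(Add(Add(Rational(2, 53), -9110), Rational(-11, 4790)), -48620), Rational(1, 2)) = Pow(Add(Add(Rational(-482828, 53), Rational(-11, 4790)), -48620), Rational(1, 2)) = Pow(Add(Rational(-2312746703, 253870), -48620), Rational(1, 2)) = Pow(Rational(-14655906103, 253870), Rational(1, 2)) = Mul(Rational(1, 253870), I, Pow(3720694882368610, Rational(1, 2)))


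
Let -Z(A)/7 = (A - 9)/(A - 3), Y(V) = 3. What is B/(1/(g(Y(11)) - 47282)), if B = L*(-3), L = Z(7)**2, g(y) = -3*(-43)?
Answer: 6931491/4 ≈ 1.7329e+6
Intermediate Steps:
Z(A) = -7*(-9 + A)/(-3 + A) (Z(A) = -7*(A - 9)/(A - 3) = -7*(-9 + A)/(-3 + A))
g(y) = 129
L = 49/4 (L = (7*(9 - 1*7)/(-3 + 7))**2 = (7*(9 - 7)/4)**2 = (7*(1/4)*2)**2 = (7/2)**2 = 49/4 ≈ 12.250)
B = -147/4 (B = (49/4)*(-3) = -147/4 ≈ -36.750)
B/(1/(g(Y(11)) - 47282)) = -147/(4*(1/(129 - 47282))) = -147/(4*(1/(-47153))) = -147/(4*(-1/47153)) = -147/4*(-47153) = 6931491/4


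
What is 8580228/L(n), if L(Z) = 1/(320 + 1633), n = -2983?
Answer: 16757185284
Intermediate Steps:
L(Z) = 1/1953
8580228/L(n) = 8580228/(1/1953) = 8580228*1953 = 16757185284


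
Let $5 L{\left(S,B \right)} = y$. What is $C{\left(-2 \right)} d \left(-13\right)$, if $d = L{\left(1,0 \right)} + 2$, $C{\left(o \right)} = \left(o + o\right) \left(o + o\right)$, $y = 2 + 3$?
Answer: $-624$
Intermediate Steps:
$y = 5$
$L{\left(S,B \right)} = 1$ ($L{\left(S,B \right)} = \frac{1}{5} \cdot 5 = 1$)
$C{\left(o \right)} = 4 o^{2}$ ($C{\left(o \right)} = 2 o 2 o = 4 o^{2}$)
$d = 3$ ($d = 1 + 2 = 3$)
$C{\left(-2 \right)} d \left(-13\right) = 4 \left(-2\right)^{2} \cdot 3 \left(-13\right) = 4 \cdot 4 \cdot 3 \left(-13\right) = 16 \cdot 3 \left(-13\right) = 48 \left(-13\right) = -624$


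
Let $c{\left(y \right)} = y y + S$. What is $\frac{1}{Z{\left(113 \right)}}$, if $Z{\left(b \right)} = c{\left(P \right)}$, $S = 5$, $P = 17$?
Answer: $\frac{1}{294} \approx 0.0034014$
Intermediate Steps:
$c{\left(y \right)} = 5 + y^{2}$ ($c{\left(y \right)} = y y + 5 = y^{2} + 5 = 5 + y^{2}$)
$Z{\left(b \right)} = 294$ ($Z{\left(b \right)} = 5 + 17^{2} = 5 + 289 = 294$)
$\frac{1}{Z{\left(113 \right)}} = \frac{1}{294}$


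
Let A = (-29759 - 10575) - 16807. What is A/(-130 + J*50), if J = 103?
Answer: -57141/5020 ≈ -11.383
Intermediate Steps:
A = -57141 (A = -40334 - 16807 = -57141)
A/(-130 + J*50) = -57141/(-130 + 103*50) = -57141/(-130 + 5150) = -57141/5020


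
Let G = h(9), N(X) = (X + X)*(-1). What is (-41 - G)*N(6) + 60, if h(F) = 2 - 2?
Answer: 552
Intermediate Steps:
h(F) = 0
N(X) = -2*X (N(X) = (2*X)*(-1) = -2*X)
G = 0
(-41 - G)*N(6) + 60 = (-41 - 1*0)*(-2*6) + 60 = (-41 + 0)*(-12) + 60 = -41*(-12) + 60 = 492 + 60 = 552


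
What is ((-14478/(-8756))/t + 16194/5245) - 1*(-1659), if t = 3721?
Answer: 142015230273717/85443871810 ≈ 1662.1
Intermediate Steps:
((-14478/(-8756))/t + 16194/5245) - 1*(-1659) = (-14478/(-8756)/3721 + 16194/5245) - 1*(-1659) = (-14478*(-1/8756)*(1/3721) + 16194*(1/5245)) + 1659 = ((7239/4378)*(1/3721) + 16194/5245) + 1659 = (7239/16290538 + 16194/5245) + 1659 = 263846940927/85443871810 + 1659 = 142015230273717/85443871810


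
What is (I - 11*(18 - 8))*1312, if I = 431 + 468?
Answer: 1035168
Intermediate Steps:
I = 899
(I - 11*(18 - 8))*1312 = (899 - 11*(18 - 8))*1312 = (899 - 11*10)*1312 = (899 - 110)*1312 = 789*1312 = 1035168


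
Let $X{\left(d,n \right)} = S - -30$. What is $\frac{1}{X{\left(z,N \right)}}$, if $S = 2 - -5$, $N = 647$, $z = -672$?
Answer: $\frac{1}{37} \approx 0.027027$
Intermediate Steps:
$S = 7$ ($S = 2 + 5 = 7$)
$X{\left(d,n \right)} = 37$ ($X{\left(d,n \right)} = 7 - -30 = 7 + 30 = 37$)
$\frac{1}{X{\left(z,N \right)}} = \frac{1}{37}$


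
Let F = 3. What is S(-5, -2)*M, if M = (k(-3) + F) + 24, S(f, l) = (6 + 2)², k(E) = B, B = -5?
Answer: 1408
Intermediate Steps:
k(E) = -5
S(f, l) = 64 (S(f, l) = 8² = 64)
M = 22 (M = (-5 + 3) + 24 = -2 + 24 = 22)
S(-5, -2)*M = 64*22 = 1408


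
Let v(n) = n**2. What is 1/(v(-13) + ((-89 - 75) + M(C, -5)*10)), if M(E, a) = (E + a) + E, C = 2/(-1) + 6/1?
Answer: 1/35 ≈ 0.028571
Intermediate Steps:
C = 4 (C = 2*(-1) + 6*1 = -2 + 6 = 4)
M(E, a) = a + 2*E
1/(v(-13) + ((-89 - 75) + M(C, -5)*10)) = 1/((-13)**2 + ((-89 - 75) + (-5 + 2*4)*10)) = 1/(169 + (-164 + (-5 + 8)*10)) = 1/(169 + (-164 + 3*10)) = 1/(169 + (-164 + 30)) = 1/(169 - 134) = 1/35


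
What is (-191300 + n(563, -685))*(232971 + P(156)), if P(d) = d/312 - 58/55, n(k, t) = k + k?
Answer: -2436770682163/55 ≈ -4.4305e+10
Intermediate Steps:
n(k, t) = 2*k
P(d) = -58/55 + d/312 (P(d) = d*(1/312) - 58*1/55 = d/312 - 58/55 = -58/55 + d/312)
(-191300 + n(563, -685))*(232971 + P(156)) = (-191300 + 2*563)*(232971 + (-58/55 + (1/312)*156)) = (-191300 + 1126)*(232971 + (-58/55 + ½)) = -190174*(232971 - 61/110) = -190174*25626749/110 = -2436770682163/55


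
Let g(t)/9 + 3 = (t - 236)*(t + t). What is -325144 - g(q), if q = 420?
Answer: -1716157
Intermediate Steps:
g(t) = -27 + 18*t*(-236 + t) (g(t) = -27 + 9*((t - 236)*(t + t)) = -27 + 9*((-236 + t)*(2*t)) = -27 + 9*(2*t*(-236 + t)) = -27 + 18*t*(-236 + t))
-325144 - g(q) = -325144 - (-27 - 4248*420 + 18*420²) = -325144 - (-27 - 1784160 + 18*176400) = -325144 - (-27 - 1784160 + 3175200) = -325144 - 1*1391013 = -325144 - 1391013 = -1716157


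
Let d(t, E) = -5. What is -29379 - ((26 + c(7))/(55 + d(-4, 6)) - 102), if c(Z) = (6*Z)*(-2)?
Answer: -731896/25 ≈ -29276.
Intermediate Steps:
c(Z) = -12*Z
-29379 - ((26 + c(7))/(55 + d(-4, 6)) - 102) = -29379 - ((26 - 12*7)/(55 - 5) - 102) = -29379 - ((26 - 84)/50 - 102) = -29379 - (-58*1/50 - 102) = -29379 - (-29/25 - 102) = -29379 - (-2579)/25 = -29379 - 1*(-2579/25) = -29379 + 2579/25 = -731896/25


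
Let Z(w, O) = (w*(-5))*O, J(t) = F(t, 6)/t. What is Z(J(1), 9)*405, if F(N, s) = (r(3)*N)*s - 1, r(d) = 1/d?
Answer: -18225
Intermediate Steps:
F(N, s) = -1 + N*s/3 (F(N, s) = (N/3)*s - 1 = N*s/3 - 1 = -1 + N*s/3)
J(t) = (-1 + 2*t)/t (J(t) = (-1 + (⅓)*t*6)/t = (-1 + 2*t)/t)
Z(w, O) = -5*O*w (Z(w, O) = (-5*w)*O = -5*O*w)
Z(J(1), 9)*405 = -5*9*(2 - 1/1)*405 = -5*9*(2 - 1*1)*405 = -5*9*(2 - 1)*405 = -5*9*1*405 = -45*405 = -18225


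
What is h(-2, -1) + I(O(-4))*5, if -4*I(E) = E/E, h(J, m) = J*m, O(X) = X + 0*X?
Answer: ¾ ≈ 0.75000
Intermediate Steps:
O(X) = X (O(X) = X + 0 = X)
I(E) = -¼ (I(E) = -E/(4*E) = -¼*1 = -¼)
h(-2, -1) + I(O(-4))*5 = -2*(-1) - ¼*5 = 2 - 5/4 = ¾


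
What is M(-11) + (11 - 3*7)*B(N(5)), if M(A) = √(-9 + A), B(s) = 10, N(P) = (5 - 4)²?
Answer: -100 + 2*I*√5 ≈ -100.0 + 4.4721*I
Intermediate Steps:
N(P) = 1 (N(P) = 1² = 1)
M(-11) + (11 - 3*7)*B(N(5)) = √(-9 - 11) + (11 - 3*7)*10 = √(-20) + (11 - 21)*10 = 2*I*√5 - 10*10 = 2*I*√5 - 100 = -100 + 2*I*√5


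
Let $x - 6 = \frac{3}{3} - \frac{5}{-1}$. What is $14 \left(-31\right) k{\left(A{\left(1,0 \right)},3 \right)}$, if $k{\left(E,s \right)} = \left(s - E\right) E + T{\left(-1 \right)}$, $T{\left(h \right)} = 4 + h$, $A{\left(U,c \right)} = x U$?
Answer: $45570$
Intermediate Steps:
$x = 12$ ($x = 6 + \left(\frac{3}{3} - \frac{5}{-1}\right) = 6 + \left(3 \cdot \frac{1}{3} - -5\right) = 6 + \left(1 + 5\right) = 6 + 6 = 12$)
$A{\left(U,c \right)} = 12 U$
$k{\left(E,s \right)} = 3 + E \left(s - E\right)$ ($k{\left(E,s \right)} = \left(s - E\right) E + \left(4 - 1\right) = E \left(s - E\right) + 3 = 3 + E \left(s - E\right)$)
$14 \left(-31\right) k{\left(A{\left(1,0 \right)},3 \right)} = 14 \left(-31\right) \left(3 - \left(12 \cdot 1\right)^{2} + 12 \cdot 1 \cdot 3\right) = - 434 \left(3 - 12^{2} + 12 \cdot 3\right) = - 434 \left(3 - 144 + 36\right) = \left(-434\right) \left(-105\right) = 45570$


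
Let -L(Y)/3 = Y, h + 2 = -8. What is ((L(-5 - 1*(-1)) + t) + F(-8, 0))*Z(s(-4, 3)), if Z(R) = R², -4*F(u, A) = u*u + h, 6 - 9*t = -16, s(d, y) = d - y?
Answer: 833/18 ≈ 46.278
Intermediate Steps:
h = -10 (h = -2 - 8 = -10)
L(Y) = -3*Y
t = 22/9 (t = ⅔ - ⅑*(-16) = ⅔ + 16/9 = 22/9 ≈ 2.4444)
F(u, A) = 5/2 - u²/4 (F(u, A) = -(u*u - 10)/4 = -(u² - 10)/4 = -(-10 + u²)/4 = 5/2 - u²/4)
((L(-5 - 1*(-1)) + t) + F(-8, 0))*Z(s(-4, 3)) = ((-3*(-5 - 1*(-1)) + 22/9) + (5/2 - ¼*(-8)²))*(-4 - 1*3)² = ((-3*(-5 + 1) + 22/9) + (5/2 - ¼*64))*(-4 - 3)² = ((-3*(-4) + 22/9) + (5/2 - 16))*(-7)² = ((12 + 22/9) - 27/2)*49 = (130/9 - 27/2)*49 = (17/18)*49 = 833/18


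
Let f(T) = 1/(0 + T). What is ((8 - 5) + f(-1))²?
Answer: 4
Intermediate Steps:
f(T) = 1/T
((8 - 5) + f(-1))² = ((8 - 5) + 1/(-1))² = (3 - 1)² = 2² = 4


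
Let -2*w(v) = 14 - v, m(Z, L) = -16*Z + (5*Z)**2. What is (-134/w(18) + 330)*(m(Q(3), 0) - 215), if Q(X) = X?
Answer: -9994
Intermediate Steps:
m(Z, L) = -16*Z + 25*Z**2
w(v) = -7 + v/2 (w(v) = -(14 - v)/2 = -7 + v/2)
(-134/w(18) + 330)*(m(Q(3), 0) - 215) = (-134/(-7 + (1/2)*18) + 330)*(3*(-16 + 25*3) - 215) = (-134/(-7 + 9) + 330)*(3*(-16 + 75) - 215) = (-134/2 + 330)*(3*59 - 215) = (-134*1/2 + 330)*(177 - 215) = (-67 + 330)*(-38) = 263*(-38) = -9994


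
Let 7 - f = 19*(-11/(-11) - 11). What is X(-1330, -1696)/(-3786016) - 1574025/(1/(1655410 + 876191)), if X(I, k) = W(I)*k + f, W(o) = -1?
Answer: -15086528914450876293/3786016 ≈ -3.9848e+12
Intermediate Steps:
f = 197 (f = 7 - 19*(-11/(-11) - 11) = 7 - 19*(-11*(-1/11) - 11) = 7 - 19*(1 - 11) = 7 - 19*(-10) = 7 - 1*(-190) = 7 + 190 = 197)
X(I, k) = 197 - k (X(I, k) = -k + 197 = 197 - k)
X(-1330, -1696)/(-3786016) - 1574025/(1/(1655410 + 876191)) = (197 - 1*(-1696))/(-3786016) - 1574025/(1/(1655410 + 876191)) = (197 + 1696)*(-1/3786016) - 1574025/(1/2531601) = 1893*(-1/3786016) - 1574025/1/2531601 = -1893/3786016 - 1574025*2531601 = -1893/3786016 - 3984803264025 = -15086528914450876293/3786016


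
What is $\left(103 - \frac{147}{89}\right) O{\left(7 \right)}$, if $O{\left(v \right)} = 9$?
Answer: $\frac{81180}{89} \approx 912.13$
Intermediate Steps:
$\left(103 - \frac{147}{89}\right) O{\left(7 \right)} = \left(103 - \frac{147}{89}\right) 9 = \frac{9020}{89} \cdot 9 = \frac{81180}{89}$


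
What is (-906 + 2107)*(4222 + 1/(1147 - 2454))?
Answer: 6627301753/1307 ≈ 5.0706e+6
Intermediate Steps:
(-906 + 2107)*(4222 + 1/(1147 - 2454)) = 1201*(4222 + 1/(-1307)) = 1201*(4222 - 1/1307) = 1201*(5518153/1307) = 6627301753/1307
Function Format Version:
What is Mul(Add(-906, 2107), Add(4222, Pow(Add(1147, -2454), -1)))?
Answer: Rational(6627301753, 1307) ≈ 5.0706e+6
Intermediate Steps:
Mul(Add(-906, 2107), Add(4222, Pow(Add(1147, -2454), -1))) = Mul(1201, Add(4222, Pow(-1307, -1))) = Mul(1201, Add(4222, Rational(-1, 1307))) = Mul(1201, Rational(5518153, 1307)) = Rational(6627301753, 1307)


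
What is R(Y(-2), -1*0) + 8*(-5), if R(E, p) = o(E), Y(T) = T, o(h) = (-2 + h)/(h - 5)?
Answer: -276/7 ≈ -39.429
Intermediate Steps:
o(h) = (-2 + h)/(-5 + h)
R(E, p) = (-2 + E)/(-5 + E)
R(Y(-2), -1*0) + 8*(-5) = (-2 - 2)/(-5 - 2) + 8*(-5) = -4/(-7) - 40 = -1/7*(-4) - 40 = 4/7 - 40 = -276/7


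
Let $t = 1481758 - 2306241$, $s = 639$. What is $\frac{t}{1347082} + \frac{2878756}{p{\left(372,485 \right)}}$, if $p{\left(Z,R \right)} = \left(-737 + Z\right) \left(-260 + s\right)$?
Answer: $- \frac{362906840527}{16940780770} \approx -21.422$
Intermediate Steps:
$t = -824483$ ($t = 1481758 - 2306241 = -824483$)
$p{\left(Z,R \right)} = -279323 + 379 Z$ ($p{\left(Z,R \right)} = \left(-737 + Z\right) \left(-260 + 639\right) = \left(-737 + Z\right) 379 = -279323 + 379 Z$)
$\frac{t}{1347082} + \frac{2878756}{p{\left(372,485 \right)}} = - \frac{824483}{1347082} + \frac{2878756}{-279323 + 379 \cdot 372} = \left(-824483\right) \frac{1}{1347082} + \frac{2878756}{-279323 + 140988} = - \frac{74953}{122462} + \frac{2878756}{-138335} = - \frac{74953}{122462} + 2878756 \left(- \frac{1}{138335}\right) = - \frac{74953}{122462} - \frac{2878756}{138335} = - \frac{362906840527}{16940780770}$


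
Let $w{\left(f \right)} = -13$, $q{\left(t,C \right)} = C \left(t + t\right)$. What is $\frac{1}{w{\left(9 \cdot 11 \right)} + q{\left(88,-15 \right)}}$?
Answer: $- \frac{1}{2653} \approx -0.00037693$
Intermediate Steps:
$q{\left(t,C \right)} = 2 C t$ ($q{\left(t,C \right)} = C 2 t = 2 C t$)
$\frac{1}{w{\left(9 \cdot 11 \right)} + q{\left(88,-15 \right)}} = \frac{1}{-13 + 2 \left(-15\right) 88} = \frac{1}{-13 - 2640} = \frac{1}{-2653} = - \frac{1}{2653}$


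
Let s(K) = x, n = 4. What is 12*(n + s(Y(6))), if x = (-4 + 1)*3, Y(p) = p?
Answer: -60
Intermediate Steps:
x = -9 (x = -3*3 = -9)
s(K) = -9
12*(n + s(Y(6))) = 12*(4 - 9) = 12*(-5) = -60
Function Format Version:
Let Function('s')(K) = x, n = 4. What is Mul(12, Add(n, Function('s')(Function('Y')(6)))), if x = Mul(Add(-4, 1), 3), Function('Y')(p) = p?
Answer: -60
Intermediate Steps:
x = -9 (x = Mul(-3, 3) = -9)
Function('s')(K) = -9
Mul(12, Add(n, Function('s')(Function('Y')(6)))) = Mul(12, Add(4, -9)) = Mul(12, -5) = -60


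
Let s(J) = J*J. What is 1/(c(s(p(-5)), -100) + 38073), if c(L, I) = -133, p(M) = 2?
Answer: 1/37940 ≈ 2.6357e-5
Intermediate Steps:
s(J) = J**2
1/(c(s(p(-5)), -100) + 38073) = 1/(-133 + 38073) = 1/37940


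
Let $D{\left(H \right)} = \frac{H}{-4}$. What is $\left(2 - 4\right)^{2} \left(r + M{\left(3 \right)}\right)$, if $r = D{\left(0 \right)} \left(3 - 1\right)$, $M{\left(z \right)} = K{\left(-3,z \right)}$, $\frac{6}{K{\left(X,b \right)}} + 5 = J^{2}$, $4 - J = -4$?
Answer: $\frac{24}{59} \approx 0.40678$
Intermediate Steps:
$J = 8$ ($J = 4 - -4 = 4 + 4 = 8$)
$D{\left(H \right)} = - \frac{H}{4}$ ($D{\left(H \right)} = H \left(- \frac{1}{4}\right) = - \frac{H}{4}$)
$K{\left(X,b \right)} = \frac{6}{59}$ ($K{\left(X,b \right)} = \frac{6}{-5 + 8^{2}} = \frac{6}{-5 + 64} = \frac{6}{59}$)
$M{\left(z \right)} = \frac{6}{59}$
$r = 0$ ($r = \left(- \frac{1}{4}\right) 0 \left(3 - 1\right) = 0 \cdot 2 = 0$)
$\left(2 - 4\right)^{2} \left(r + M{\left(3 \right)}\right) = \left(2 - 4\right)^{2} \left(0 + \frac{6}{59}\right) = \left(-2\right)^{2} \cdot \frac{6}{59} = 4 \cdot \frac{6}{59} = \frac{24}{59}$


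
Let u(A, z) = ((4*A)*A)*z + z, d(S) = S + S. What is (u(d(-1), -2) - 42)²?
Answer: 5776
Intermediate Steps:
d(S) = 2*S
u(A, z) = z + 4*z*A² (u(A, z) = (4*A²)*z + z = 4*z*A² + z = z + 4*z*A²)
(u(d(-1), -2) - 42)² = (-2*(1 + 4*(2*(-1))²) - 42)² = (-2*(1 + 4*(-2)²) - 42)² = (-2*(1 + 4*4) - 42)² = (-2*(1 + 16) - 42)² = (-2*17 - 42)² = (-34 - 42)² = (-76)² = 5776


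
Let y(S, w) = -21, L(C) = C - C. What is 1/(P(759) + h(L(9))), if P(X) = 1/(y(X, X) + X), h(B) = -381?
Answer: -738/281177 ≈ -0.0026247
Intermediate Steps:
L(C) = 0
P(X) = 1/(-21 + X)
1/(P(759) + h(L(9))) = 1/(1/(-21 + 759) - 381) = 1/(1/738 - 381) = 1/(-281177/738) = -738/281177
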